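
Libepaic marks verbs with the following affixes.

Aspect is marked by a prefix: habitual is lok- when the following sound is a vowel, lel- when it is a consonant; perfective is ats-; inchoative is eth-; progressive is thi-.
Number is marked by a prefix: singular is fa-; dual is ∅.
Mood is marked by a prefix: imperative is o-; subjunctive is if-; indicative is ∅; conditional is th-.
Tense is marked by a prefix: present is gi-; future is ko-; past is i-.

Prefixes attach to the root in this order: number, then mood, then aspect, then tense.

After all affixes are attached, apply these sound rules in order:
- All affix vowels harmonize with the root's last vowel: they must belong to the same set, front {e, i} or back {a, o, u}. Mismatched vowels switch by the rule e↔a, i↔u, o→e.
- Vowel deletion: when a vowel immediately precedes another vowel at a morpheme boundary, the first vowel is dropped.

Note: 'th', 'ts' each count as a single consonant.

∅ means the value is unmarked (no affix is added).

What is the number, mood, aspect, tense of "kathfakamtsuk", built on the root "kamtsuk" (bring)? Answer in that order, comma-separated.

singular, indicative, inchoative, future

Segment: ko-eth-fa-kamtsuk.
number: fa- → singular.
mood: ∅ → indicative.
aspect: eth- → inchoative.
tense: ko- → future.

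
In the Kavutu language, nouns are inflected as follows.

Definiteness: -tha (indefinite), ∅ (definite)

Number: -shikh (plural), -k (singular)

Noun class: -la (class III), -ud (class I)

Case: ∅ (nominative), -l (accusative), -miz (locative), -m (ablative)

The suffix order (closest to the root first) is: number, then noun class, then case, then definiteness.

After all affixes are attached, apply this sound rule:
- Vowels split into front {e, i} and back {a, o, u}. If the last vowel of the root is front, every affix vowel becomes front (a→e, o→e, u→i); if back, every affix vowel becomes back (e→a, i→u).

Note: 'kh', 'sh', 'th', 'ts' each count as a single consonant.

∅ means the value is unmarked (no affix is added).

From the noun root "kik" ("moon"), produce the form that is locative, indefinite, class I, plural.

kikshikhidmizthe

Attach number plural -shikh → kikshikh.
Attach noun class class I -ud → kikshikhud.
Attach case locative -miz → kikshikhudmiz.
Attach definiteness indefinite -tha → kikshikhudmiztha.
Apply vowel harmony: kikshikhudmiztha → kikshikhidmizthe.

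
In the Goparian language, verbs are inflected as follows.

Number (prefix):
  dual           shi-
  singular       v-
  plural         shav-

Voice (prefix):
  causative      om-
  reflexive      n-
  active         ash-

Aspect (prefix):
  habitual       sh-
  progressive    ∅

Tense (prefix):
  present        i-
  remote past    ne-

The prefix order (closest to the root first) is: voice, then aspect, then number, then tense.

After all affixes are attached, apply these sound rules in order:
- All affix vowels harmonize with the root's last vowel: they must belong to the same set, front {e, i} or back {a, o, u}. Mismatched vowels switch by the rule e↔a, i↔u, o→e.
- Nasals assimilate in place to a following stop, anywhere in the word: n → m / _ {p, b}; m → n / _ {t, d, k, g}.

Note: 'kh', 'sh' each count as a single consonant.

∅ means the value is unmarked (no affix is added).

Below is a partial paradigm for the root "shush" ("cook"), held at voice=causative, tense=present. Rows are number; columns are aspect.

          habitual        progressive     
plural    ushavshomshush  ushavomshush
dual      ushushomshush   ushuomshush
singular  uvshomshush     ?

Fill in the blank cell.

Attach voice causative om- → omshush.
aspect = progressive: zero marking, form stays omshush.
Attach number singular v- → vomshush.
Attach tense present i- → ivomshush.
Apply vowel harmony: ivomshush → uvomshush.
Nasal assimilation: no change.

uvomshush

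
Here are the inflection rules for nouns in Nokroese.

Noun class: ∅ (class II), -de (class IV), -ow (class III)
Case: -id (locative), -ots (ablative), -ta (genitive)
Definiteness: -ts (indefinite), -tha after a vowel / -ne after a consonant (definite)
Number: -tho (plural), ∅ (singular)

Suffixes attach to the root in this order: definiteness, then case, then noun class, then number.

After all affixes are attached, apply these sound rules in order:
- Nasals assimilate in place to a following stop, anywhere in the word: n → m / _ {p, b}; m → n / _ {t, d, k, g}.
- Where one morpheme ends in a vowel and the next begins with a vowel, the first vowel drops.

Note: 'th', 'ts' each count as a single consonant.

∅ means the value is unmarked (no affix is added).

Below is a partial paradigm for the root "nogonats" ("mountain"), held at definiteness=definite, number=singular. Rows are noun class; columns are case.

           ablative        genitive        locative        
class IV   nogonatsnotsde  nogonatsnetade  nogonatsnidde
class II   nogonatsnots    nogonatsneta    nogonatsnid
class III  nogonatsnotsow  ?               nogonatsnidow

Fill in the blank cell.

nogonatsnetow

Attach definiteness definite -ne (after consonant 'ts') → nogonatsne.
Attach case genitive -ta → nogonatsneta.
Attach noun class class III -ow → nogonatsnetaow.
number = singular: zero marking, form stays nogonatsnetaow.
Nasal assimilation: no change.
Apply vowel deletion: nogonatsnetaow → nogonatsnetow.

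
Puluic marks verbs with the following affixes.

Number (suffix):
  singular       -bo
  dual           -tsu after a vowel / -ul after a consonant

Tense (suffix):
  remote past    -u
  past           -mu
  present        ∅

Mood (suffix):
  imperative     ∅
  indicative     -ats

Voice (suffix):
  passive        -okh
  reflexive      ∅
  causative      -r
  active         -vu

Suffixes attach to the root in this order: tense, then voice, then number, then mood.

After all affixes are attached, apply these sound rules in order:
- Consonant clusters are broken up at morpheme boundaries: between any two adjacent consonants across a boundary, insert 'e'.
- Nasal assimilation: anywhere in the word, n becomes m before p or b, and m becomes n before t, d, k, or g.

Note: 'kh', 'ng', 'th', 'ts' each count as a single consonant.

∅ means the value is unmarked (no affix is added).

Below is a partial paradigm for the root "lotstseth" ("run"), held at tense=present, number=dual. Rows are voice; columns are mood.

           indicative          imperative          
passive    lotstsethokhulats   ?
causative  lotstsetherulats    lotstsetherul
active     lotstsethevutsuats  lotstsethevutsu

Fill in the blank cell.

tense = present: zero marking, form stays lotstseth.
Attach voice passive -okh → lotstsethokh.
Attach number dual -ul (after consonant 'kh') → lotstsethokhul.
mood = imperative: zero marking, form stays lotstsethokhul.
Epenthesis: no change.
Nasal assimilation: no change.

lotstsethokhul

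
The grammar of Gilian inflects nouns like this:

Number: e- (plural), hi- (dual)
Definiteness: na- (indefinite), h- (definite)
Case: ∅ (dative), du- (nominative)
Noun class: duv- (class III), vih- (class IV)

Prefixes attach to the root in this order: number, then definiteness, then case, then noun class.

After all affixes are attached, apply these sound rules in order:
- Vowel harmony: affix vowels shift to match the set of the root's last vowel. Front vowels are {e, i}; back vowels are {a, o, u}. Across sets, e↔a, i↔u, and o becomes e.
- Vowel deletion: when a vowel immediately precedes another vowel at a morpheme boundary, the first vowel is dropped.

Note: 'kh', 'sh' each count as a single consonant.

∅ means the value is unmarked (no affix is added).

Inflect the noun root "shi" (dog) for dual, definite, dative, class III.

Attach number dual hi- → hishi.
Attach definiteness definite h- → hhishi.
case = dative: zero marking, form stays hhishi.
Attach noun class class III duv- → duvhhishi.
Apply vowel harmony: duvhhishi → divhhishi.
Vowel deletion: no change.

divhhishi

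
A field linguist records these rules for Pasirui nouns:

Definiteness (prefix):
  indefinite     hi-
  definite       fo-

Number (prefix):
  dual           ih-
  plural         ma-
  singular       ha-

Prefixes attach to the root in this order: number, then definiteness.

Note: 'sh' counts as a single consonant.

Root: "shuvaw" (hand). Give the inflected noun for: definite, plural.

Attach number plural ma- → mashuvaw.
Attach definiteness definite fo- → fomashuvaw.

fomashuvaw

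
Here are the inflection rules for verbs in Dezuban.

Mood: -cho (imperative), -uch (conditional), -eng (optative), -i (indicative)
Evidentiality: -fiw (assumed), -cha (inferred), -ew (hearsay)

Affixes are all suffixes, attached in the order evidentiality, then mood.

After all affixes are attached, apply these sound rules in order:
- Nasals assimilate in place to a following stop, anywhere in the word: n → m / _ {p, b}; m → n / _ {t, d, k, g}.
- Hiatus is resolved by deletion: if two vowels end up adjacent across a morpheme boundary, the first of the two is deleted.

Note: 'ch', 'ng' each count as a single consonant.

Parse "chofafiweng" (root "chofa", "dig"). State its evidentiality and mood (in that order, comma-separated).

Segment: chofa-fiw-eng.
evidentiality: -fiw → assumed.
mood: -eng → optative.

assumed, optative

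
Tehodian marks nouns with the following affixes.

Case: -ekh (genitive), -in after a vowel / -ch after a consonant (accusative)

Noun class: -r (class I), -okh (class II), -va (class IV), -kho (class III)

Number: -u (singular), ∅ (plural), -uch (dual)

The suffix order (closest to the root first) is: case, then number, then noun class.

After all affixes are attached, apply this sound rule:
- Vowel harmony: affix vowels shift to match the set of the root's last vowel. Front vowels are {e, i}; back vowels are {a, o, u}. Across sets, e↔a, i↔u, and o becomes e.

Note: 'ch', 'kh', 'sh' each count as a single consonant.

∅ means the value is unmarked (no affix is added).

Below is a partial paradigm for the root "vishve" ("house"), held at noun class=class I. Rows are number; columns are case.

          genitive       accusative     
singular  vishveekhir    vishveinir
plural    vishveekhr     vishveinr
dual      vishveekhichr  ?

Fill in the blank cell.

vishveinichr

Attach case accusative -in (after vowel 'e') → vishvein.
Attach number dual -uch → vishveinuch.
Attach noun class class I -r → vishveinuchr.
Apply vowel harmony: vishveinuchr → vishveinichr.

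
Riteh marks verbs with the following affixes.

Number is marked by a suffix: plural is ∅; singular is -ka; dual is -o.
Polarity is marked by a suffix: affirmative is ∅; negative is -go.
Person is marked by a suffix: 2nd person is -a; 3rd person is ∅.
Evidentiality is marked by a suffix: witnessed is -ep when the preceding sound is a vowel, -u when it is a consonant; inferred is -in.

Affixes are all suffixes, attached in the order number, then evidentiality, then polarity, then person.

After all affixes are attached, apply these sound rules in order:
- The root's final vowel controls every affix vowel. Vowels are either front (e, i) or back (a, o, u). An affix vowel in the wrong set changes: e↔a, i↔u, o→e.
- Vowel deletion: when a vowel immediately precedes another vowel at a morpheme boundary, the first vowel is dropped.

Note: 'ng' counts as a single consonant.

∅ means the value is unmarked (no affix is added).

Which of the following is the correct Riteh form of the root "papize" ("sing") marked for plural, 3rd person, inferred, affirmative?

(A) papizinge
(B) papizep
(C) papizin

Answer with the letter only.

C

number = plural: zero marking, form stays papize.
Attach evidentiality inferred -in → papizein.
polarity = affirmative: zero marking, form stays papizein.
person = 3rd person: zero marking, form stays papizein.
Vowel harmony: no change.
Apply vowel deletion: papizein → papizin.
So the correct form is papizin, option (C).
(B) papizep is wrong: it uses witnessed instead of inferred for evidentiality.
(A) papizinge is wrong: it uses negative instead of affirmative for polarity.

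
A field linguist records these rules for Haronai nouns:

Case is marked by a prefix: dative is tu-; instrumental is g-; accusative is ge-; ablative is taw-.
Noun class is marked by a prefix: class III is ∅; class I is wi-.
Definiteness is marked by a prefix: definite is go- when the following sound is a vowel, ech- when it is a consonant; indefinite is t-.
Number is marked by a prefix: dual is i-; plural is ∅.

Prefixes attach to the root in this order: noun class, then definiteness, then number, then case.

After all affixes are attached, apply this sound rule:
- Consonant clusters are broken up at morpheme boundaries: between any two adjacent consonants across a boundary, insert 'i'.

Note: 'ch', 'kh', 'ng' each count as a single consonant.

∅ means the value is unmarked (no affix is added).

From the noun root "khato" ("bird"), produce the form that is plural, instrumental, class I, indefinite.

gitiwikhato

Attach noun class class I wi- → wikhato.
Attach definiteness indefinite t- → twikhato.
number = plural: zero marking, form stays twikhato.
Attach case instrumental g- → gtwikhato.
Apply epenthesis: gtwikhato → gitiwikhato.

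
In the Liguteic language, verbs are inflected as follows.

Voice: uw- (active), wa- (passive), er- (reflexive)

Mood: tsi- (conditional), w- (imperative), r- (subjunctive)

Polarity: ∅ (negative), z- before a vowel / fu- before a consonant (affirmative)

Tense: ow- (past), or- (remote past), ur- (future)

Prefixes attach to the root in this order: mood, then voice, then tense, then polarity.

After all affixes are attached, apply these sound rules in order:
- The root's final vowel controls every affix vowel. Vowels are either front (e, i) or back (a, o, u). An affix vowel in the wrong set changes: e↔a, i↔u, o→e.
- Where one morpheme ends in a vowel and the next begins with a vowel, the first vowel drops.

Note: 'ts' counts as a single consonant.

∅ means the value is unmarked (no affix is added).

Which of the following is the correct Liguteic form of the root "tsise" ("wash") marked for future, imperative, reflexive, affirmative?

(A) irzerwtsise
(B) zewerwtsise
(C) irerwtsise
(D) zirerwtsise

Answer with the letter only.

D

Attach mood imperative w- → wtsise.
Attach voice reflexive er- → erwtsise.
Attach tense future ur- → urerwtsise.
Attach polarity affirmative z- (before vowel 'u') → zurerwtsise.
Apply vowel harmony: zurerwtsise → zirerwtsise.
Vowel deletion: no change.
So the correct form is zirerwtsise, option (D).
(A) irzerwtsise is wrong: it has the affixes in the wrong order.
(B) zewerwtsise is wrong: it uses past instead of future for tense.
(C) irerwtsise is wrong: it uses negative instead of affirmative for polarity.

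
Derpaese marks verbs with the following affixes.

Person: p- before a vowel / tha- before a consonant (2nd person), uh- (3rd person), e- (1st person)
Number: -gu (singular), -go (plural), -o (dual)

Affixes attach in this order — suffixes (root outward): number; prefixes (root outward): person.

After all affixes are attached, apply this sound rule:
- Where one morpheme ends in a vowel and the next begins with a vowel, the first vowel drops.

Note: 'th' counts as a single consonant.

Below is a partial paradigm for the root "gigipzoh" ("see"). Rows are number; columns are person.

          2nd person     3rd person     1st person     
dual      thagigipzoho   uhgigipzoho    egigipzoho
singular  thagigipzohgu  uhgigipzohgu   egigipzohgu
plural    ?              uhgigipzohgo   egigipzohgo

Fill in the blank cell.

Attach number plural -go → gigipzohgo.
Attach person 2nd person tha- (before consonant 'g') → thagigipzohgo.
Vowel deletion: no change.

thagigipzohgo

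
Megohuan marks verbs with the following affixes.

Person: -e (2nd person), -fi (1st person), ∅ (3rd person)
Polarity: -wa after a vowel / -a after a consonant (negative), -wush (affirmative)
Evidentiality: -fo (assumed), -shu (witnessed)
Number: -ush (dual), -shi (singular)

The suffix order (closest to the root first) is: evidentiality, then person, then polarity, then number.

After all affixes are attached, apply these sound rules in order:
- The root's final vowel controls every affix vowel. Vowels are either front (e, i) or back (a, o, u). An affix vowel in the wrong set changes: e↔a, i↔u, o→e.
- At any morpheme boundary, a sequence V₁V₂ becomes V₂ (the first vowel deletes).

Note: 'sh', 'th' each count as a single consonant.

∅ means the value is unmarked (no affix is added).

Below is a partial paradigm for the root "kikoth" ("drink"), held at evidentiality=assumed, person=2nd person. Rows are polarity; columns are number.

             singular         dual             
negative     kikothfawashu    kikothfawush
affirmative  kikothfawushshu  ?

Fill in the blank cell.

Attach evidentiality assumed -fo → kikothfo.
Attach person 2nd person -e → kikothfoe.
Attach polarity affirmative -wush → kikothfoewush.
Attach number dual -ush → kikothfoewushush.
Apply vowel harmony: kikothfoewushush → kikothfoawushush.
Apply vowel deletion: kikothfoawushush → kikothfawushush.

kikothfawushush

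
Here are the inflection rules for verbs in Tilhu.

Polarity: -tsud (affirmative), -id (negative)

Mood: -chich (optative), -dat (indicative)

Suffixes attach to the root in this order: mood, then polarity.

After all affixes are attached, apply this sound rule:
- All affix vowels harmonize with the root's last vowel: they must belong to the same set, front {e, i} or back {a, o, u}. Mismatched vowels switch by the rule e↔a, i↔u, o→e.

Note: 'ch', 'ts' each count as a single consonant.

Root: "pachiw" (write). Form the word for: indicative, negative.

Attach mood indicative -dat → pachiwdat.
Attach polarity negative -id → pachiwdatid.
Apply vowel harmony: pachiwdatid → pachiwdetid.

pachiwdetid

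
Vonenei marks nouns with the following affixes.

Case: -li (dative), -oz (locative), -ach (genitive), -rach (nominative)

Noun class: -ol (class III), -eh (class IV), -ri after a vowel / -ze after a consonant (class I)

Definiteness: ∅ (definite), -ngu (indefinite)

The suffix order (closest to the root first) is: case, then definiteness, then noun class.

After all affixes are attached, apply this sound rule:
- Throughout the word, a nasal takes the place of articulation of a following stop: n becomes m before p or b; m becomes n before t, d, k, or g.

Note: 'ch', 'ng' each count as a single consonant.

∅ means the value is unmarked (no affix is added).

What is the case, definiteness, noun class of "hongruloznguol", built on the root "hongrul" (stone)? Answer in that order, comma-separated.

Segment: hongrul-oz-ngu-ol.
case: -oz → locative.
definiteness: -ngu → indefinite.
noun class: -ol → class III.

locative, indefinite, class III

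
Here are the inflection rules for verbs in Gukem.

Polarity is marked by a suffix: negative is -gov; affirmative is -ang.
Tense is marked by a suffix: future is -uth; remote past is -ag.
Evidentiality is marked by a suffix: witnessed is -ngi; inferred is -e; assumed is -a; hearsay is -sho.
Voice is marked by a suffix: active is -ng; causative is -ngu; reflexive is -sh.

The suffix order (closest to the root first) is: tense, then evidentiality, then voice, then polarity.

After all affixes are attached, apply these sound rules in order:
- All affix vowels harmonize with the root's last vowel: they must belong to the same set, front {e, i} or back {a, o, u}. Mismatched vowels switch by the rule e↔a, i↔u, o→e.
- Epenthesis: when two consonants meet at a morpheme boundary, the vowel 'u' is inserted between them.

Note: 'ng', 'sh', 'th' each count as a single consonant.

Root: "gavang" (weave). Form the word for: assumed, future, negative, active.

Attach tense future -uth → gavanguth.
Attach evidentiality assumed -a → gavangutha.
Attach voice active -ng → gavanguthang.
Attach polarity negative -gov → gavanguthanggov.
Vowel harmony: no change.
Apply epenthesis: gavanguthanggov → gavanguthangugov.

gavanguthangugov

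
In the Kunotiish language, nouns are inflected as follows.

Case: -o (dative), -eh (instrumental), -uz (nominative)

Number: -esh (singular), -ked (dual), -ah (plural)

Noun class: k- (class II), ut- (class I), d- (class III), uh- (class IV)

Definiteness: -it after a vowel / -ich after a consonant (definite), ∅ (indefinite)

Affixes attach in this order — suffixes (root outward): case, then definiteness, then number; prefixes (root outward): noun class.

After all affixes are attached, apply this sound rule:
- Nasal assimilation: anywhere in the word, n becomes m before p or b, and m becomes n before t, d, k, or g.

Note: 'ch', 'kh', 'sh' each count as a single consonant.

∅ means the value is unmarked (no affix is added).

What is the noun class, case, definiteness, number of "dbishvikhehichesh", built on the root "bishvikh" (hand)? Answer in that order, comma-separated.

class III, instrumental, definite, singular

Segment: d-bishvikh-eh-ich-esh.
noun class: d- → class III.
case: -eh → instrumental.
definiteness: -it/ich → definite.
number: -esh → singular.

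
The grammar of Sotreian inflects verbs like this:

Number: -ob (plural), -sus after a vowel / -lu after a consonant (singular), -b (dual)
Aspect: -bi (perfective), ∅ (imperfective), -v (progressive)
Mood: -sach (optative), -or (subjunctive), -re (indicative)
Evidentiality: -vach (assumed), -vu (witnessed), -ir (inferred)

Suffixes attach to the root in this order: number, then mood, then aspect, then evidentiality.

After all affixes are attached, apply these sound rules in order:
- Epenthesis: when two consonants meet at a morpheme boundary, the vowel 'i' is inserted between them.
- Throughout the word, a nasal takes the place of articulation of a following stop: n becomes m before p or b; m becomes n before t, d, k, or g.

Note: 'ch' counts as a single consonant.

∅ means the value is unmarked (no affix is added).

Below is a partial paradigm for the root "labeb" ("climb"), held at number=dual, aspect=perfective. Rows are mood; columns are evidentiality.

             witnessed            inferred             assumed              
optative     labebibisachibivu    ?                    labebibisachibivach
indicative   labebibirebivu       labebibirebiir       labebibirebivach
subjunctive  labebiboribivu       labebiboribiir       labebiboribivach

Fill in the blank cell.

labebibisachibiir

Attach number dual -b → labebb.
Attach mood optative -sach → labebbsach.
Attach aspect perfective -bi → labebbsachbi.
Attach evidentiality inferred -ir → labebbsachbiir.
Apply epenthesis: labebbsachbiir → labebibisachibiir.
Nasal assimilation: no change.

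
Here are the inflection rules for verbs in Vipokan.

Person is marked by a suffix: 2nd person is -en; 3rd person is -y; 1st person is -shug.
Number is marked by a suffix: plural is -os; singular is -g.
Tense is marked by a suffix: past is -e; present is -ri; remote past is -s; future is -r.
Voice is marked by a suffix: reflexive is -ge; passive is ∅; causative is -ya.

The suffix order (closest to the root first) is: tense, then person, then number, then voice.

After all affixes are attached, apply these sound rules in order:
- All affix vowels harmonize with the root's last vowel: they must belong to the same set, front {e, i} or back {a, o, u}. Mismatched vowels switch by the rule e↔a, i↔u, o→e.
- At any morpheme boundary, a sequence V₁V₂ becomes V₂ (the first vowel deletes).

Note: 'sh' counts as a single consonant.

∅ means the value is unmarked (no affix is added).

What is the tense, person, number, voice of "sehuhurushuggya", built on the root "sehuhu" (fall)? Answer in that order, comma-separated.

Segment: sehuhu-ri-shug-g-ya.
tense: -ri → present.
person: -shug → 1st person.
number: -g → singular.
voice: -ya → causative.

present, 1st person, singular, causative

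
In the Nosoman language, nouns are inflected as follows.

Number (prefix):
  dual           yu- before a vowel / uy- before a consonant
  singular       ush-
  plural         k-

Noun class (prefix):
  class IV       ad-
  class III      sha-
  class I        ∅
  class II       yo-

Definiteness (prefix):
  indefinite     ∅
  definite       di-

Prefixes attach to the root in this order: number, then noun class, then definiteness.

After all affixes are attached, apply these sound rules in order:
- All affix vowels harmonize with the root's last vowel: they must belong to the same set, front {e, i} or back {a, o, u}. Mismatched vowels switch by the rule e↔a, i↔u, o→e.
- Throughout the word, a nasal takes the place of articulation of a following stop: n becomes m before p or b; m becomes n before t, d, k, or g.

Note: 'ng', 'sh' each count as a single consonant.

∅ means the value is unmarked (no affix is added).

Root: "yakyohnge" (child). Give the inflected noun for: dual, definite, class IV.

diediyyakyohnge

Attach number dual uy- (before consonant 'y') → uyyakyohnge.
Attach noun class class IV ad- → aduyyakyohnge.
Attach definiteness definite di- → diaduyyakyohnge.
Apply vowel harmony: diaduyyakyohnge → diediyyakyohnge.
Nasal assimilation: no change.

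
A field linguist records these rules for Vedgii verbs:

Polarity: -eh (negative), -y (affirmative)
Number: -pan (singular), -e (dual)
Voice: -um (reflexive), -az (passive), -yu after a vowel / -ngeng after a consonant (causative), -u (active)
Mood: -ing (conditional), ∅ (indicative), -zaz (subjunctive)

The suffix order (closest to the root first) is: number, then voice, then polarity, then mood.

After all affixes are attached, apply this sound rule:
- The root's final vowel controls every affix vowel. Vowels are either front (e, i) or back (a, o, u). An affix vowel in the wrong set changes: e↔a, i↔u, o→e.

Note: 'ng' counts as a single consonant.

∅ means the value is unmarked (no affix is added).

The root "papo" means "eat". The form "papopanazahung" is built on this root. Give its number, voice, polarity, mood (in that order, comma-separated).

singular, passive, negative, conditional

Segment: papo-pan-az-eh-ing.
number: -pan → singular.
voice: -az → passive.
polarity: -eh → negative.
mood: -ing → conditional.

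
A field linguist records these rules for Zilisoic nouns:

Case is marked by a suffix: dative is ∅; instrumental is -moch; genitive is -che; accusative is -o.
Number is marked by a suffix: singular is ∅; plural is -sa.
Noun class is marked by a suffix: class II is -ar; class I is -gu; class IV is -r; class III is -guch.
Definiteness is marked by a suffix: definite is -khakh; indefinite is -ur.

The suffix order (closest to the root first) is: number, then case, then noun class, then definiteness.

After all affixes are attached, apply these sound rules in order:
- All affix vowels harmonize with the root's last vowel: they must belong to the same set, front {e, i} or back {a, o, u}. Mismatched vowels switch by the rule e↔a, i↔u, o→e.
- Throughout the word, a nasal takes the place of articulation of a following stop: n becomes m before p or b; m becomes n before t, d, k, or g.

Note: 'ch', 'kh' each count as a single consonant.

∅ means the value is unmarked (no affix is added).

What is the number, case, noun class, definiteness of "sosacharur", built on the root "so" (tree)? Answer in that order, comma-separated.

Segment: so-sa-che-r-ur.
number: -sa → plural.
case: -che → genitive.
noun class: -r → class IV.
definiteness: -ur → indefinite.

plural, genitive, class IV, indefinite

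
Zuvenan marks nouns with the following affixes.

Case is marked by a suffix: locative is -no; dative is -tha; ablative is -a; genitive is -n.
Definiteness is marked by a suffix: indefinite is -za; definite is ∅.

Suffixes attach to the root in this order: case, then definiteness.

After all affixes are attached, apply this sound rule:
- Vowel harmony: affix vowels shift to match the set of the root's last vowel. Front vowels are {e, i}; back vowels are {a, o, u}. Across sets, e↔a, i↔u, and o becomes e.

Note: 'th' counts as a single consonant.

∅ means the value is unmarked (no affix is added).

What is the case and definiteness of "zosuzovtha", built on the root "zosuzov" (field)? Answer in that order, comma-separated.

Segment: zosuzov-tha.
case: -tha → dative.
definiteness: ∅ → definite.

dative, definite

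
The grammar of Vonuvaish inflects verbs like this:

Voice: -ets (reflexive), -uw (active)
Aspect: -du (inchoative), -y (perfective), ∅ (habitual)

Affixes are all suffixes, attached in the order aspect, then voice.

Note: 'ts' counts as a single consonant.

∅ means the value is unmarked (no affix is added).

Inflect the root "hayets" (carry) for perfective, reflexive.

Attach aspect perfective -y → hayetsy.
Attach voice reflexive -ets → hayetsyets.

hayetsyets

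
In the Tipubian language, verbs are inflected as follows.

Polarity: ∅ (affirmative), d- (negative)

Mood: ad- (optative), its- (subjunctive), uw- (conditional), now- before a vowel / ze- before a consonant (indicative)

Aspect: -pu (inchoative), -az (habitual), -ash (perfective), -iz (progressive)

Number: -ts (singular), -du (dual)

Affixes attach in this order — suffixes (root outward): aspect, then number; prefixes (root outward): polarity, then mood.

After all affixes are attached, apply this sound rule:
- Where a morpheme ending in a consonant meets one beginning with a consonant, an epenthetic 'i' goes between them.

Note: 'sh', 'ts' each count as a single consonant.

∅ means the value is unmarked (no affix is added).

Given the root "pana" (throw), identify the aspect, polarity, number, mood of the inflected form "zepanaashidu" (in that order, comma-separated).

Segment: ze-pana-ash-du.
aspect: -ash → perfective.
polarity: ∅ → affirmative.
number: -du → dual.
mood: now/ze- → indicative.

perfective, affirmative, dual, indicative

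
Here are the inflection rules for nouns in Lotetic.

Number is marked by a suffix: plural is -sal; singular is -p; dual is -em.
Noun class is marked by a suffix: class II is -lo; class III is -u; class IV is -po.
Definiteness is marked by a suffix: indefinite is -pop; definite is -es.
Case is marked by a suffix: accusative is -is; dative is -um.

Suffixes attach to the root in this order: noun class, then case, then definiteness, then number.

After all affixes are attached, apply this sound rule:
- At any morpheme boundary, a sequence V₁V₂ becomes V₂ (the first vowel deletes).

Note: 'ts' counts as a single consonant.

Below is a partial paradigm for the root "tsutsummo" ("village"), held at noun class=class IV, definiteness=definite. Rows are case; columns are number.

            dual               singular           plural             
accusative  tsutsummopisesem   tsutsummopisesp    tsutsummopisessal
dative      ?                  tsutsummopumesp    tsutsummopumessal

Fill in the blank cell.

Attach noun class class IV -po → tsutsummopo.
Attach case dative -um → tsutsummopoum.
Attach definiteness definite -es → tsutsummopoumes.
Attach number dual -em → tsutsummopoumesem.
Apply vowel deletion: tsutsummopoumesem → tsutsummopumesem.

tsutsummopumesem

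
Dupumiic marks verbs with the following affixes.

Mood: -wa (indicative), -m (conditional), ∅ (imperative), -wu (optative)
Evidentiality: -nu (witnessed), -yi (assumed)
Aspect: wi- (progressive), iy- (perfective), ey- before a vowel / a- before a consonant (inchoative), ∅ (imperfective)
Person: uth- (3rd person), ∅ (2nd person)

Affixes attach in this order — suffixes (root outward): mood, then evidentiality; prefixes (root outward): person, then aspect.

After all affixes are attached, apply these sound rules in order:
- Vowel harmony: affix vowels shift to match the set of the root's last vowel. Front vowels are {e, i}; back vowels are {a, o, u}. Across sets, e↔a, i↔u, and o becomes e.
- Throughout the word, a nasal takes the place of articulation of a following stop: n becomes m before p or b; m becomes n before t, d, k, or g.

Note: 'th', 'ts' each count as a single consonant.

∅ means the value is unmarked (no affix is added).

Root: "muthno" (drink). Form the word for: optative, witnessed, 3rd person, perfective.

Attach person 3rd person uth- → uthmuthno.
Attach mood optative -wu → uthmuthnowu.
Attach evidentiality witnessed -nu → uthmuthnowunu.
Attach aspect perfective iy- → iyuthmuthnowunu.
Apply vowel harmony: iyuthmuthnowunu → uyuthmuthnowunu.
Nasal assimilation: no change.

uyuthmuthnowunu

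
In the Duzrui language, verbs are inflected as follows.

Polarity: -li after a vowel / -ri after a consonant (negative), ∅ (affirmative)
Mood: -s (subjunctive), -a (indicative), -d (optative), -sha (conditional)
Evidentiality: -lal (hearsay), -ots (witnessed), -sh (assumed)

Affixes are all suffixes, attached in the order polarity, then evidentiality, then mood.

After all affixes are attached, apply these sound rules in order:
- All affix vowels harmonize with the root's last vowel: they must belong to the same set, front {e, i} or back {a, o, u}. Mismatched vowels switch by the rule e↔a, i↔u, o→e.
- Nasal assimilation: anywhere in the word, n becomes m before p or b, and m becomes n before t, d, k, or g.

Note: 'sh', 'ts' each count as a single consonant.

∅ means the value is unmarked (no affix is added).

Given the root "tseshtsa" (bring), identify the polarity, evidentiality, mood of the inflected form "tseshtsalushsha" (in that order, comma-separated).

negative, assumed, conditional

Segment: tseshtsa-li-sh-sha.
polarity: -li/ri → negative.
evidentiality: -sh → assumed.
mood: -sha → conditional.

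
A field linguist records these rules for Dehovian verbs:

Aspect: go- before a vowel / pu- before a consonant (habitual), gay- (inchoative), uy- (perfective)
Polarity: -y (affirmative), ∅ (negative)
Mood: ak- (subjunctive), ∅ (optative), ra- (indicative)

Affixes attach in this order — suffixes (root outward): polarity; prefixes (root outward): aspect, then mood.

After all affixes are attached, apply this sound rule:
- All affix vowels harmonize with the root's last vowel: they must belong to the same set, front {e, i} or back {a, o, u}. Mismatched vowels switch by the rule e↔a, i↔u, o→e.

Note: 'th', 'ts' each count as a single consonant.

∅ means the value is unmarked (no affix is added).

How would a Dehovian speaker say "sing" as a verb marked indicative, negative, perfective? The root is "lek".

Attach aspect perfective uy- → uylek.
polarity = negative: zero marking, form stays uylek.
Attach mood indicative ra- → rauylek.
Apply vowel harmony: rauylek → reiylek.

reiylek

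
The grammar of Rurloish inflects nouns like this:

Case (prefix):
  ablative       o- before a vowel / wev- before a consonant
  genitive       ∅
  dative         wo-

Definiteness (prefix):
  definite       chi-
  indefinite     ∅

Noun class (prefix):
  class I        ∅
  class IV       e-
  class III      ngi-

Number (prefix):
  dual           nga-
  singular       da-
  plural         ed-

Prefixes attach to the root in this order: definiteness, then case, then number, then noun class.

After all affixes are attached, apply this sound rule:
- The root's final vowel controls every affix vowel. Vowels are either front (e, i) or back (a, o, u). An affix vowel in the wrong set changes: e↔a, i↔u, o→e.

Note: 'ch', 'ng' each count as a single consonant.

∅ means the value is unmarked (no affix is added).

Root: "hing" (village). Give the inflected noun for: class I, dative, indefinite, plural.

definiteness = indefinite: zero marking, form stays hing.
Attach case dative wo- → wohing.
Attach number plural ed- → edwohing.
noun class = class I: zero marking, form stays edwohing.
Apply vowel harmony: edwohing → edwehing.

edwehing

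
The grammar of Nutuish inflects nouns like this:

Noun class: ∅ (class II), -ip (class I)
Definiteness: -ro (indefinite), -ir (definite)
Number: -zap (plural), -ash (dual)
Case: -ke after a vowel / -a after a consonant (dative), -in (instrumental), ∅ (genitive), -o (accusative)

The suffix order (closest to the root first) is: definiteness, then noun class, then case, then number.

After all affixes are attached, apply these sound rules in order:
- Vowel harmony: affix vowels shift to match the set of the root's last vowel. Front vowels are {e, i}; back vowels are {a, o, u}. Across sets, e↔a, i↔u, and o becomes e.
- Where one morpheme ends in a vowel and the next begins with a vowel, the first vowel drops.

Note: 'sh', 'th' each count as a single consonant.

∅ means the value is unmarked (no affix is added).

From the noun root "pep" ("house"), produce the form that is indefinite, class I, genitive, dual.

pepripesh

Attach definiteness indefinite -ro → pepro.
Attach noun class class I -ip → peproip.
case = genitive: zero marking, form stays peproip.
Attach number dual -ash → peproipash.
Apply vowel harmony: peproipash → pepreipesh.
Apply vowel deletion: pepreipesh → pepripesh.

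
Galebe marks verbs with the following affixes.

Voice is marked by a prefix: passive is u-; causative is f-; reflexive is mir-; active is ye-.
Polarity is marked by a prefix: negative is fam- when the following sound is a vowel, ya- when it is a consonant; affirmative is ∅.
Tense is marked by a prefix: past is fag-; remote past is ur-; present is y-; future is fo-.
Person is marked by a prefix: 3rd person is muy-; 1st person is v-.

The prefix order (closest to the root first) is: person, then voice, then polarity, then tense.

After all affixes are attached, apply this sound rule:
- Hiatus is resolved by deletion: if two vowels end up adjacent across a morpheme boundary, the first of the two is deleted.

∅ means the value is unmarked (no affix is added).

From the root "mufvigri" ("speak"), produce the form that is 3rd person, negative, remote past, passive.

Attach person 3rd person muy- → muymufvigri.
Attach voice passive u- → umuymufvigri.
Attach polarity negative fam- (before vowel 'u') → famumuymufvigri.
Attach tense remote past ur- → urfamumuymufvigri.
Vowel deletion: no change.

urfamumuymufvigri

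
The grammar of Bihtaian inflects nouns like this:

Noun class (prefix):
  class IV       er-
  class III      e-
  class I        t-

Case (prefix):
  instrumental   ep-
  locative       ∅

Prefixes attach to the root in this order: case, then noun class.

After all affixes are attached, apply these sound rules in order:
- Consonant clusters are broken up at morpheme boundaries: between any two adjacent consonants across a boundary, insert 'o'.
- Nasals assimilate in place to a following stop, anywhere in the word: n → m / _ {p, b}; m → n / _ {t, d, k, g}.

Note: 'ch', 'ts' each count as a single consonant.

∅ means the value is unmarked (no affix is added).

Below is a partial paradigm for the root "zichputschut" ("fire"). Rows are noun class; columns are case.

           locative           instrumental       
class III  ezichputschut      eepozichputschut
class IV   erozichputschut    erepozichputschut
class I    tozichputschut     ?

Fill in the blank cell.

Attach case instrumental ep- → epzichputschut.
Attach noun class class I t- → tepzichputschut.
Apply epenthesis: tepzichputschut → tepozichputschut.
Nasal assimilation: no change.

tepozichputschut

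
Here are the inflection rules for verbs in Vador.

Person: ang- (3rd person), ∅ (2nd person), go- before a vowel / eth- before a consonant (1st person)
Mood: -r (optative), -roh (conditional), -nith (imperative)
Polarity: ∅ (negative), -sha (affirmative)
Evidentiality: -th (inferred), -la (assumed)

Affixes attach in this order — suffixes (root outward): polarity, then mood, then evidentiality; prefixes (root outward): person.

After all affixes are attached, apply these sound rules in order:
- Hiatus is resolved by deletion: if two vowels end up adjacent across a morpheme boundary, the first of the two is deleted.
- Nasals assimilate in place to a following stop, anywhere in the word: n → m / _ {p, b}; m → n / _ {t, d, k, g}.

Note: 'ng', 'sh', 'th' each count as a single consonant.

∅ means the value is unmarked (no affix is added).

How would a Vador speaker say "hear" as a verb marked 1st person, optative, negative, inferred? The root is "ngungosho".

ethngungoshorth

polarity = negative: zero marking, form stays ngungosho.
Attach mood optative -r → ngungoshor.
Attach evidentiality inferred -th → ngungoshorth.
Attach person 1st person eth- (before consonant 'ng') → ethngungoshorth.
Vowel deletion: no change.
Nasal assimilation: no change.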